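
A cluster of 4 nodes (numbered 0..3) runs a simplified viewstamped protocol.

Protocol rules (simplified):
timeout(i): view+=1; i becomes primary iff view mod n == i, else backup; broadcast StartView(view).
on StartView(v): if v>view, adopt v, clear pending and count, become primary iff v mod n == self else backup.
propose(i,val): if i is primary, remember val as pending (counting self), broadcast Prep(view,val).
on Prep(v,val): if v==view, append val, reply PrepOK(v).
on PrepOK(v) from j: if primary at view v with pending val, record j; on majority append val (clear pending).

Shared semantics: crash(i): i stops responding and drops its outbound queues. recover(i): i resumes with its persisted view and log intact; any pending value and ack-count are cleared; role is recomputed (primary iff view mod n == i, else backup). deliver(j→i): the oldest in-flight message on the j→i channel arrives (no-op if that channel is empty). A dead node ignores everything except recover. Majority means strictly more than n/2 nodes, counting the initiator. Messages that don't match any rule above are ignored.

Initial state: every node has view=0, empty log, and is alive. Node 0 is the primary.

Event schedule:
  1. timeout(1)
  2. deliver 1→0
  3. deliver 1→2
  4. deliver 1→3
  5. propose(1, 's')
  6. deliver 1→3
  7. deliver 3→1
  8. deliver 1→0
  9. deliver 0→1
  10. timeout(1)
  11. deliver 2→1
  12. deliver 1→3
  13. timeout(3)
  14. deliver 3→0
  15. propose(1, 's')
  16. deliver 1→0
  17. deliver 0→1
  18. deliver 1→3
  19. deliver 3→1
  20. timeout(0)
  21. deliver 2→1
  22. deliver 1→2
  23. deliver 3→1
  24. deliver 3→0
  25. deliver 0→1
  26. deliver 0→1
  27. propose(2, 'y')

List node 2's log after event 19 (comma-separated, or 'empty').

empty

1. timeout(1):  <1:prim v1 ->
2. deliver 1→0:  <0:back v1 ->
3. deliver 1→2:  <2:back v1 ->
4. deliver 1→3:  <3:back v1 ->
5. propose(1,'s'):  nop
6. deliver 1→3:  <3:back v1 s>
7. deliver 3→1:  nop
8. deliver 1→0:  <0:back v1 s>
9. deliver 0→1:  <1:prim v1 s>
10. timeout(1):  <1:back v2 s>
11. deliver 2→1:  nop
12. deliver 1→3:  <3:back v2 s>
13. timeout(3):  <3:prim v3 s>
14. deliver 3→0:  <0:back v3 s>
15. propose(1,'s'):  nop
16. deliver 1→0:  nop
17. deliver 0→1:  nop
18. deliver 1→3:  nop
19. deliver 3→1:  <1:back v3 s>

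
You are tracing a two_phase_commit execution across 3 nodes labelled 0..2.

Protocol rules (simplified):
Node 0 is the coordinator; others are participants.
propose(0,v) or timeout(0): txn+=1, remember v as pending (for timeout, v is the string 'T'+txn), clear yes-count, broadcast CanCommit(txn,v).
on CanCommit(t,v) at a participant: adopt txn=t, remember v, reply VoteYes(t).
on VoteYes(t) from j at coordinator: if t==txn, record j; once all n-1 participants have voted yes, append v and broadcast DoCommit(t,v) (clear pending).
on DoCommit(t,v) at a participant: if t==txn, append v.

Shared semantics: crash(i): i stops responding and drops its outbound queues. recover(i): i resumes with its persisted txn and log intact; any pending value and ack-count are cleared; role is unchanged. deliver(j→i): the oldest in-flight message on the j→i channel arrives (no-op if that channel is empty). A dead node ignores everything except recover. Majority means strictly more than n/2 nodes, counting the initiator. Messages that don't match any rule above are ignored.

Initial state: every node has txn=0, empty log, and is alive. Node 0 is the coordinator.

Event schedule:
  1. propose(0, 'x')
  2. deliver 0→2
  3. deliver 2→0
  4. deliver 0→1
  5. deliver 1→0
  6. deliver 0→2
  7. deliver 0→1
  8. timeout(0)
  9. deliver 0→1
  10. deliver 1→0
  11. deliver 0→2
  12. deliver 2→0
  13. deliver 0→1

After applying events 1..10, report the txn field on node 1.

step 1 propose(0,'x'): 0={coor,t=1,log=-}
step 2 deliver 0→2: 2={part,t=1,log=-}
step 3 deliver 2→0: —
step 4 deliver 0→1: 1={part,t=1,log=-}
step 5 deliver 1→0: 0={coor,t=1,log=x}
step 6 deliver 0→2: 2={part,t=1,log=x}
step 7 deliver 0→1: 1={part,t=1,log=x}
step 8 timeout(0): 0={coor,t=2,log=x}
step 9 deliver 0→1: 1={part,t=2,log=x}
step 10 deliver 1→0: —

2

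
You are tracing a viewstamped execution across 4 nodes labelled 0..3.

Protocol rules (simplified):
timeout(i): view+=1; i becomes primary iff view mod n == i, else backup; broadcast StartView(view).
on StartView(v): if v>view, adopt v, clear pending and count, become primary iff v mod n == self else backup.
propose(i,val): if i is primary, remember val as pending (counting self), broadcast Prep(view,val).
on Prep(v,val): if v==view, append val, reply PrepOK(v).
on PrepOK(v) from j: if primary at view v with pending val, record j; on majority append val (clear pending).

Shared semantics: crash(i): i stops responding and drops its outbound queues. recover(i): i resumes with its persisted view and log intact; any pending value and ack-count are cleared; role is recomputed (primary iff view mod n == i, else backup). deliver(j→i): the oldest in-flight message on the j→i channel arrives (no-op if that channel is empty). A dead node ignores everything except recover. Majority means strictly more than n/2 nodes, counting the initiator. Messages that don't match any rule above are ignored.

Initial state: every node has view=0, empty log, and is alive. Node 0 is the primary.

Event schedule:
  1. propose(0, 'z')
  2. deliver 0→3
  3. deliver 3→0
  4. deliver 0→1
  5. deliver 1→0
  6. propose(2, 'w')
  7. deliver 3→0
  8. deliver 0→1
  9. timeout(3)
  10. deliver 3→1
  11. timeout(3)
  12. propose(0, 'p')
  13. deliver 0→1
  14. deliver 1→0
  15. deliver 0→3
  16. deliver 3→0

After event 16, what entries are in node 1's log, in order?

e1 propose(0,'z'): ·
e2 deliver 0→3: 3[back,v=0,z]
e3 deliver 3→0: ·
e4 deliver 0→1: 1[back,v=0,z]
e5 deliver 1→0: 0[prim,v=0,z]
e6 propose(2,'w'): ·
e7 deliver 3→0: ·
e8 deliver 0→1: ·
e9 timeout(3): 3[back,v=1,z]
e10 deliver 3→1: 1[prim,v=1,z]
e11 timeout(3): 3[back,v=2,z]
e12 propose(0,'p'): ·
e13 deliver 0→1: ·
e14 deliver 1→0: ·
e15 deliver 0→3: ·
e16 deliver 3→0: 0[back,v=1,z]

z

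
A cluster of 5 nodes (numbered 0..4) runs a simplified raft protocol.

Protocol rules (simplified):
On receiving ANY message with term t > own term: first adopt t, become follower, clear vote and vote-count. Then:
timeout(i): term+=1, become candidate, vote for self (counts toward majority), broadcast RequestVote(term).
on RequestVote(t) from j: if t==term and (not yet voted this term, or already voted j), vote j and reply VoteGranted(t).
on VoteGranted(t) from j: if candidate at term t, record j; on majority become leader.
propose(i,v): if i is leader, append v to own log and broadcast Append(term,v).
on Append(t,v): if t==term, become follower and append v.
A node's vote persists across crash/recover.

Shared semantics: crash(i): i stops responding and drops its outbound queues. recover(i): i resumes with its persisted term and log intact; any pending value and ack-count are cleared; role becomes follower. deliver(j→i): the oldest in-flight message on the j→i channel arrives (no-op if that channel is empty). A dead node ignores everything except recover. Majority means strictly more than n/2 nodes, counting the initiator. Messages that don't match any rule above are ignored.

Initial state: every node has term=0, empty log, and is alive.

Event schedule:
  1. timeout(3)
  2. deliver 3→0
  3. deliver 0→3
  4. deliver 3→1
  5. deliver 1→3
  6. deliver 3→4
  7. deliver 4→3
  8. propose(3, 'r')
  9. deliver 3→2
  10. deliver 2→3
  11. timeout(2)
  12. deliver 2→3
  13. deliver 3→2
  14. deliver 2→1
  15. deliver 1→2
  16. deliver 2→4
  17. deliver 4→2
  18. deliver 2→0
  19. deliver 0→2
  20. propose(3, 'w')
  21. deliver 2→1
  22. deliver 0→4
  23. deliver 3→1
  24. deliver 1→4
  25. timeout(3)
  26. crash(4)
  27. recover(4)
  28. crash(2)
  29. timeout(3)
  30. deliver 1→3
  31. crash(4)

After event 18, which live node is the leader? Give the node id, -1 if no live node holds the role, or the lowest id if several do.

1. timeout(3):  <3:cand t1 ->
2. deliver 3→0:  <0:foll t1 ->
3. deliver 0→3:  nop
4. deliver 3→1:  <1:foll t1 ->
5. deliver 1→3:  <3:lead t1 ->
6. deliver 3→4:  <4:foll t1 ->
7. deliver 4→3:  nop
8. propose(3,'r'):  <3:lead t1 r>
9. deliver 3→2:  <2:foll t1 ->
10. deliver 2→3:  nop
11. timeout(2):  <2:cand t2 ->
12. deliver 2→3:  <3:foll t2 r>
13. deliver 3→2:  nop
14. deliver 2→1:  <1:foll t2 ->
15. deliver 1→2:  nop
16. deliver 2→4:  <4:foll t2 ->
17. deliver 4→2:  <2:lead t2 ->
18. deliver 2→0:  <0:foll t2 ->

2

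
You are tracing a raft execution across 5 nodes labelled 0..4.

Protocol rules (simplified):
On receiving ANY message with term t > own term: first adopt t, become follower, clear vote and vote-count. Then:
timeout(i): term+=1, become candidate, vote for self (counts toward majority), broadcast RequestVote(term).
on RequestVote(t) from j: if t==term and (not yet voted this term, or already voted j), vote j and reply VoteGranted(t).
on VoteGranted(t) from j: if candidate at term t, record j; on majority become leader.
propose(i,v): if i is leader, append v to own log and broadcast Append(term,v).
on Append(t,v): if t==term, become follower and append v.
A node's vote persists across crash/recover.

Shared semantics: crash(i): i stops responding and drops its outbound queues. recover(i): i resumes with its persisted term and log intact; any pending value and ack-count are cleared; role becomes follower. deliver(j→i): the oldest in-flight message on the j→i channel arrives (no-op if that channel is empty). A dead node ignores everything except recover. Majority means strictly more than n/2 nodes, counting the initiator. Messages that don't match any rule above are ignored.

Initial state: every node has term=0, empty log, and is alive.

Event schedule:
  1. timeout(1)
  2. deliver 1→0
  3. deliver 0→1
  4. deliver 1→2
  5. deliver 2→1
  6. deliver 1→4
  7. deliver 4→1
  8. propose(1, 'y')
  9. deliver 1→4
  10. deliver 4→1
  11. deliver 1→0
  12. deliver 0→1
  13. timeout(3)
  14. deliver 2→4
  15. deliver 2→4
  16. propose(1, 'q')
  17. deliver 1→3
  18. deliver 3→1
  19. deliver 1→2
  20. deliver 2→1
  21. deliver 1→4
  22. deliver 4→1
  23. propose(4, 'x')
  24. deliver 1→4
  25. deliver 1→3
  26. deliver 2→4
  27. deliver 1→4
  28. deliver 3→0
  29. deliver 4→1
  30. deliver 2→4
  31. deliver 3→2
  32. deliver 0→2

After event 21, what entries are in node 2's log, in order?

y

after 1 — timeout(1): n1:cand/t1/[-]
after 2 — deliver 1→0: n0:foll/t1/[-]
after 3 — deliver 0→1: ·
after 4 — deliver 1→2: n2:foll/t1/[-]
after 5 — deliver 2→1: n1:lead/t1/[-]
after 6 — deliver 1→4: n4:foll/t1/[-]
after 7 — deliver 4→1: ·
after 8 — propose(1,'y'): n1:lead/t1/[y]
after 9 — deliver 1→4: n4:foll/t1/[y]
after 10 — deliver 4→1: ·
after 11 — deliver 1→0: n0:foll/t1/[y]
after 12 — deliver 0→1: ·
after 13 — timeout(3): n3:cand/t1/[-]
after 14 — deliver 2→4: ·
after 15 — deliver 2→4: ·
after 16 — propose(1,'q'): n1:lead/t1/[y,q]
after 17 — deliver 1→3: ·
after 18 — deliver 3→1: ·
after 19 — deliver 1→2: n2:foll/t1/[y]
after 20 — deliver 2→1: ·
after 21 — deliver 1→4: n4:foll/t1/[y,q]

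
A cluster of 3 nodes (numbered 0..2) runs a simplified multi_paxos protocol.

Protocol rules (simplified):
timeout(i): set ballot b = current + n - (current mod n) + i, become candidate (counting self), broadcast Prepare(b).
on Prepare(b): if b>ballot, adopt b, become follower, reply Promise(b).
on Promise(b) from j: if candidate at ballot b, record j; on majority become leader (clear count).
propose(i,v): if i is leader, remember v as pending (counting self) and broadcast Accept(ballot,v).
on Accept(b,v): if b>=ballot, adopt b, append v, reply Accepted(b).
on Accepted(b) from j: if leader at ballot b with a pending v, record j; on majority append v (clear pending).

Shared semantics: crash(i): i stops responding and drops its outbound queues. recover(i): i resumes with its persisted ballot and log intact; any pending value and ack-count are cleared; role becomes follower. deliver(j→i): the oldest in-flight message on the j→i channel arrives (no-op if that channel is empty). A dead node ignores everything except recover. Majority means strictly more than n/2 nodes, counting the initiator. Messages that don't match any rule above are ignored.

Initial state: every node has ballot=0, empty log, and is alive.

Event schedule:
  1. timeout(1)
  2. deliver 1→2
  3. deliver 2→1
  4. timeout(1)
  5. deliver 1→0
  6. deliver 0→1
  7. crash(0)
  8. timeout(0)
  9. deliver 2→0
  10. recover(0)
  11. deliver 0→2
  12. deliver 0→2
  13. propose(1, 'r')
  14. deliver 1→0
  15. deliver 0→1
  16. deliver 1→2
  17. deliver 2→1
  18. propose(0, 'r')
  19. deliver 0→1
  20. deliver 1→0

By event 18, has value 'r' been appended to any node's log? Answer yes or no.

no

after 1 — timeout(1): n1:cand/b4/[-]
after 2 — deliver 1→2: n2:foll/b4/[-]
after 3 — deliver 2→1: n1:lead/b4/[-]
after 4 — timeout(1): n1:cand/b7/[-]
after 5 — deliver 1→0: n0:foll/b4/[-]
after 6 — deliver 0→1: ·
after 7 — crash(0): n0:✗foll/b4/[-]
after 8 — timeout(0): ·
after 9 — deliver 2→0: ·
after 10 — recover(0): n0:foll/b4/[-]
after 11 — deliver 0→2: ·
after 12 — deliver 0→2: ·
after 13 — propose(1,'r'): ·
after 14 — deliver 1→0: n0:foll/b7/[-]
after 15 — deliver 0→1: n1:lead/b7/[-]
after 16 — deliver 1→2: n2:foll/b7/[-]
after 17 — deliver 2→1: ·
after 18 — propose(0,'r'): ·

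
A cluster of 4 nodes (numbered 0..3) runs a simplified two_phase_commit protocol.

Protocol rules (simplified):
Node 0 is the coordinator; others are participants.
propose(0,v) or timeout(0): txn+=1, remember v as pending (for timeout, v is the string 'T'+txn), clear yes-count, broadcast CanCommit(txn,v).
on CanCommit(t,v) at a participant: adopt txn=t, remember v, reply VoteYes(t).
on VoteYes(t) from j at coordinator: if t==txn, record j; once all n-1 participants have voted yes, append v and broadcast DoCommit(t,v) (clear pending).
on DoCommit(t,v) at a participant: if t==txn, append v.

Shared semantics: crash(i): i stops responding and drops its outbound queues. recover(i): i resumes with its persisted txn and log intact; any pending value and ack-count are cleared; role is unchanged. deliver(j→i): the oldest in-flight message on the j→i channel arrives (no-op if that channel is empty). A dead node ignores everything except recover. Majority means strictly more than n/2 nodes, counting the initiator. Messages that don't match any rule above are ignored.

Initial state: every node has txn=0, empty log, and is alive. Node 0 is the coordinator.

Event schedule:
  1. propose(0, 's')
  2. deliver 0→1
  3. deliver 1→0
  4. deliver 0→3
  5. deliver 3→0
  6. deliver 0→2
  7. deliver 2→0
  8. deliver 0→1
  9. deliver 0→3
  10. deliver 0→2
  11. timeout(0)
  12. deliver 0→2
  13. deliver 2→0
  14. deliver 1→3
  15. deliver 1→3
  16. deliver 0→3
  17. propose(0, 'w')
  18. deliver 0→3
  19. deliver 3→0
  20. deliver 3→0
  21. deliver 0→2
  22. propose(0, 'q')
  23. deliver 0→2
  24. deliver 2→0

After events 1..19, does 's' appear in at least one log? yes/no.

yes

after 1 — propose(0,'s'): n0:coor/t1/[-]
after 2 — deliver 0→1: n1:part/t1/[-]
after 3 — deliver 1→0: ·
after 4 — deliver 0→3: n3:part/t1/[-]
after 5 — deliver 3→0: ·
after 6 — deliver 0→2: n2:part/t1/[-]
after 7 — deliver 2→0: n0:coor/t1/[s]
after 8 — deliver 0→1: n1:part/t1/[s]
after 9 — deliver 0→3: n3:part/t1/[s]
after 10 — deliver 0→2: n2:part/t1/[s]
after 11 — timeout(0): n0:coor/t2/[s]
after 12 — deliver 0→2: n2:part/t2/[s]
after 13 — deliver 2→0: ·
after 14 — deliver 1→3: ·
after 15 — deliver 1→3: ·
after 16 — deliver 0→3: n3:part/t2/[s]
after 17 — propose(0,'w'): n0:coor/t3/[s]
after 18 — deliver 0→3: n3:part/t3/[s]
after 19 — deliver 3→0: ·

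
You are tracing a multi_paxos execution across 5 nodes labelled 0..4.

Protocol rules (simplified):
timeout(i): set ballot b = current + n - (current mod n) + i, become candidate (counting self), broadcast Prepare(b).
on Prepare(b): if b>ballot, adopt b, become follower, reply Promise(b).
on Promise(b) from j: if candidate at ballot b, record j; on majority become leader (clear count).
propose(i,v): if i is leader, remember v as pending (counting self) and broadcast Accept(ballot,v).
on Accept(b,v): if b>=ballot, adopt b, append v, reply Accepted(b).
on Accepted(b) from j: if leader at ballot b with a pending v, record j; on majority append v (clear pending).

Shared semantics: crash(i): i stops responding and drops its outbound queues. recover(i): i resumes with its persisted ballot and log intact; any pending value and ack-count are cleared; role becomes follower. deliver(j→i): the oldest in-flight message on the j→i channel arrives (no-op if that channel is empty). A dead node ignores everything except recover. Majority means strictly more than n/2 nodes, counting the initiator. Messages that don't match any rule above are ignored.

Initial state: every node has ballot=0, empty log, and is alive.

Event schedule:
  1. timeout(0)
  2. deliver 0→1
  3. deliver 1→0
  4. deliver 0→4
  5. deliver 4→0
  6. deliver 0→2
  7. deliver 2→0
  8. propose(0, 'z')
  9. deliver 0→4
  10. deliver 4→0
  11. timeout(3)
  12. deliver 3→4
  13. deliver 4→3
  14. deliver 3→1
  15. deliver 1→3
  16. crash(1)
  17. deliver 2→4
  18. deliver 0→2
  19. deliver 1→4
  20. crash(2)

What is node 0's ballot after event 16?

5

1. timeout(0):  <0:cand b5 ->
2. deliver 0→1:  <1:foll b5 ->
3. deliver 1→0:  nop
4. deliver 0→4:  <4:foll b5 ->
5. deliver 4→0:  <0:lead b5 ->
6. deliver 0→2:  <2:foll b5 ->
7. deliver 2→0:  nop
8. propose(0,'z'):  nop
9. deliver 0→4:  <4:foll b5 z>
10. deliver 4→0:  nop
11. timeout(3):  <3:cand b8 ->
12. deliver 3→4:  <4:foll b8 z>
13. deliver 4→3:  nop
14. deliver 3→1:  <1:foll b8 ->
15. deliver 1→3:  <3:lead b8 ->
16. crash(1):  <1:✗foll b8 ->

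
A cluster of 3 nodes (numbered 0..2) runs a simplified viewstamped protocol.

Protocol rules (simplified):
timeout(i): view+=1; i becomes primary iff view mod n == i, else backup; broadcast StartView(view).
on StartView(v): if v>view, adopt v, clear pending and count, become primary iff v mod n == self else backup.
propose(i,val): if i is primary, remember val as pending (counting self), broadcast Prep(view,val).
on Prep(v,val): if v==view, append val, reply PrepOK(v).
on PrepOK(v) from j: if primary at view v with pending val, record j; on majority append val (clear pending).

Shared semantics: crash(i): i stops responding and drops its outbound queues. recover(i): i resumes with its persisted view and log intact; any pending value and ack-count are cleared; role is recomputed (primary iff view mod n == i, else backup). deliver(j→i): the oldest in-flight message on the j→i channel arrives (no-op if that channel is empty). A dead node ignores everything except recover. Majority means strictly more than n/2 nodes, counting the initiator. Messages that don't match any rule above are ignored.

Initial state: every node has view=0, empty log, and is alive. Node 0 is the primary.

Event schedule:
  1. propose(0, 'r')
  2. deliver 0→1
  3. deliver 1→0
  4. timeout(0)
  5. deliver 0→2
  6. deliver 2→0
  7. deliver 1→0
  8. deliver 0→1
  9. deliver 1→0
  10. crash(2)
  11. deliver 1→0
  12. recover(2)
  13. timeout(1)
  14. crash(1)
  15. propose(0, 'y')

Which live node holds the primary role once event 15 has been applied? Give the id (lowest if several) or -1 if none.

after 1 — propose(0,'r'): ·
after 2 — deliver 0→1: n1:back/v0/[r]
after 3 — deliver 1→0: n0:prim/v0/[r]
after 4 — timeout(0): n0:back/v1/[r]
after 5 — deliver 0→2: n2:back/v0/[r]
after 6 — deliver 2→0: ·
after 7 — deliver 1→0: ·
after 8 — deliver 0→1: n1:prim/v1/[r]
after 9 — deliver 1→0: ·
after 10 — crash(2): n2:✗back/v0/[r]
after 11 — deliver 1→0: ·
after 12 — recover(2): n2:back/v0/[r]
after 13 — timeout(1): n1:back/v2/[r]
after 14 — crash(1): n1:✗back/v2/[r]
after 15 — propose(0,'y'): ·

-1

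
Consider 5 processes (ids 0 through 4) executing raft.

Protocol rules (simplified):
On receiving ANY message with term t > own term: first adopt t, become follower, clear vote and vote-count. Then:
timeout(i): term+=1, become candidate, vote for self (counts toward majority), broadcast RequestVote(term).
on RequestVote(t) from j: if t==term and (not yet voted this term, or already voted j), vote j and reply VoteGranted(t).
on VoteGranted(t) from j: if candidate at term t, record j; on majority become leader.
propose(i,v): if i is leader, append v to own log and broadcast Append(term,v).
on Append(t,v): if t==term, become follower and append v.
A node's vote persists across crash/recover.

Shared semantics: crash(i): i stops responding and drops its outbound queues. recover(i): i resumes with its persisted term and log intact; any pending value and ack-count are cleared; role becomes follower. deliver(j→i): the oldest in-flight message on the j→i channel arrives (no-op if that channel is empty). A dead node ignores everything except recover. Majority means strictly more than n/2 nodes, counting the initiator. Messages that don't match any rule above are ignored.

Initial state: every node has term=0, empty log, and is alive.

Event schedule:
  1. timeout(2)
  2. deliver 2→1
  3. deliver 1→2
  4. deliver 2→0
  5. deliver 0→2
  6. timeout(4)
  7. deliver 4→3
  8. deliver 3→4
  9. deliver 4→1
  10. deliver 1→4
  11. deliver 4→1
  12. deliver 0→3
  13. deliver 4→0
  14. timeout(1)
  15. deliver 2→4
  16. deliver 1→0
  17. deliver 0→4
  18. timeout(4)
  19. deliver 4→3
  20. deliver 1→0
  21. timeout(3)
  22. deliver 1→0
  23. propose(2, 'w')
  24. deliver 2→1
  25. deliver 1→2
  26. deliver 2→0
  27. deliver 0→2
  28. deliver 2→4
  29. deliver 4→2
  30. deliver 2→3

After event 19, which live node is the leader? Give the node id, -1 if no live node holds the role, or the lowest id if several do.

after 1 — timeout(2): n2:cand/t1/[-]
after 2 — deliver 2→1: n1:foll/t1/[-]
after 3 — deliver 1→2: ·
after 4 — deliver 2→0: n0:foll/t1/[-]
after 5 — deliver 0→2: n2:lead/t1/[-]
after 6 — timeout(4): n4:cand/t1/[-]
after 7 — deliver 4→3: n3:foll/t1/[-]
after 8 — deliver 3→4: ·
after 9 — deliver 4→1: ·
after 10 — deliver 1→4: ·
after 11 — deliver 4→1: ·
after 12 — deliver 0→3: ·
after 13 — deliver 4→0: ·
after 14 — timeout(1): n1:cand/t2/[-]
after 15 — deliver 2→4: ·
after 16 — deliver 1→0: n0:foll/t2/[-]
after 17 — deliver 0→4: ·
after 18 — timeout(4): n4:cand/t2/[-]
after 19 — deliver 4→3: n3:foll/t2/[-]

2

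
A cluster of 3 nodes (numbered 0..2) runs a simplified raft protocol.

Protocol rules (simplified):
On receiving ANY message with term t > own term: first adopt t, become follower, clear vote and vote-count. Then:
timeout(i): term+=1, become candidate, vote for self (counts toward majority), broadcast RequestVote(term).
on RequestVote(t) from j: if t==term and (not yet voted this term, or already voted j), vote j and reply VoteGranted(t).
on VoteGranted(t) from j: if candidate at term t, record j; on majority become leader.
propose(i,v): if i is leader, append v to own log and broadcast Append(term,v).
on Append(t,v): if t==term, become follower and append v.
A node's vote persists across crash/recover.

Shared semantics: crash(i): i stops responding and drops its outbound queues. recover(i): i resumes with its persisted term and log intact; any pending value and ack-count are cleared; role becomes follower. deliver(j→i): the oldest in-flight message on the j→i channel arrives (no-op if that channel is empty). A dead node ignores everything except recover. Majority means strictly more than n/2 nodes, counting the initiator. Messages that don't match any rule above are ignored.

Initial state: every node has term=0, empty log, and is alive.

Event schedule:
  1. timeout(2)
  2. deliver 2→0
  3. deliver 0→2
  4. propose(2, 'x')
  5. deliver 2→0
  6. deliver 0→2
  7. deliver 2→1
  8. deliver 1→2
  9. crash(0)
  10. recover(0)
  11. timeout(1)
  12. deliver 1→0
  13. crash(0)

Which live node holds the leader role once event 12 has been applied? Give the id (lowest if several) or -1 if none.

1. timeout(2):  <2:cand t1 ->
2. deliver 2→0:  <0:foll t1 ->
3. deliver 0→2:  <2:lead t1 ->
4. propose(2,'x'):  <2:lead t1 x>
5. deliver 2→0:  <0:foll t1 x>
6. deliver 0→2:  nop
7. deliver 2→1:  <1:foll t1 ->
8. deliver 1→2:  nop
9. crash(0):  <0:✗foll t1 x>
10. recover(0):  <0:foll t1 x>
11. timeout(1):  <1:cand t2 ->
12. deliver 1→0:  <0:foll t2 x>

2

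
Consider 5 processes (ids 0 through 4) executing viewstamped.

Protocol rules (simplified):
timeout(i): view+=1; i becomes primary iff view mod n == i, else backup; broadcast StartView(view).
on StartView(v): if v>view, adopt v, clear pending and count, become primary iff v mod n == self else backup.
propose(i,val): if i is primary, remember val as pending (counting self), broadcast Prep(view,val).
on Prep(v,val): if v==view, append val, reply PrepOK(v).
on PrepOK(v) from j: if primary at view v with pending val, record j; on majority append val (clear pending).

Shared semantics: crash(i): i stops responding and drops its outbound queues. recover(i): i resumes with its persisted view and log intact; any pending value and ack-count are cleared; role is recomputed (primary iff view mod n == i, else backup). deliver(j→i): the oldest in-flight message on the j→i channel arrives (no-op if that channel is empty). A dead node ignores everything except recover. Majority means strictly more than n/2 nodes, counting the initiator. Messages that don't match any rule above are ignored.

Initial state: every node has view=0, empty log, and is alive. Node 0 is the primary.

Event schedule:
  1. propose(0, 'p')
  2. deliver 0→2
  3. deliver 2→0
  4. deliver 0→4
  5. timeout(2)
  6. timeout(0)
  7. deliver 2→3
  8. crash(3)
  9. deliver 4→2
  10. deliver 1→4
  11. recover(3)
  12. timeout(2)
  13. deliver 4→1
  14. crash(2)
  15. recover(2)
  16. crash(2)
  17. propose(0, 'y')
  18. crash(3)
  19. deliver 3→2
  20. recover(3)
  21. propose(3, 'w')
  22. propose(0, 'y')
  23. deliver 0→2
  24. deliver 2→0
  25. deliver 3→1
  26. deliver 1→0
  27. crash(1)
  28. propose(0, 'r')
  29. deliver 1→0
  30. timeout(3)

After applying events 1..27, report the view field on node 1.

step 1 propose(0,'p'): —
step 2 deliver 0→2: 2={back,v=0,log=p}
step 3 deliver 2→0: —
step 4 deliver 0→4: 4={back,v=0,log=p}
step 5 timeout(2): 2={back,v=1,log=p}
step 6 timeout(0): 0={back,v=1,log=-}
step 7 deliver 2→3: 3={back,v=1,log=-}
step 8 crash(3): 3={✗back,v=1,log=-}
step 9 deliver 4→2: —
step 10 deliver 1→4: —
step 11 recover(3): 3={back,v=1,log=-}
step 12 timeout(2): 2={prim,v=2,log=p}
step 13 deliver 4→1: —
step 14 crash(2): 2={✗prim,v=2,log=p}
step 15 recover(2): 2={prim,v=2,log=p}
step 16 crash(2): 2={✗prim,v=2,log=p}
step 17 propose(0,'y'): —
step 18 crash(3): 3={✗back,v=1,log=-}
step 19 deliver 3→2: —
step 20 recover(3): 3={back,v=1,log=-}
step 21 propose(3,'w'): —
step 22 propose(0,'y'): —
step 23 deliver 0→2: —
step 24 deliver 2→0: —
step 25 deliver 3→1: —
step 26 deliver 1→0: —
step 27 crash(1): 1={✗back,v=0,log=-}

0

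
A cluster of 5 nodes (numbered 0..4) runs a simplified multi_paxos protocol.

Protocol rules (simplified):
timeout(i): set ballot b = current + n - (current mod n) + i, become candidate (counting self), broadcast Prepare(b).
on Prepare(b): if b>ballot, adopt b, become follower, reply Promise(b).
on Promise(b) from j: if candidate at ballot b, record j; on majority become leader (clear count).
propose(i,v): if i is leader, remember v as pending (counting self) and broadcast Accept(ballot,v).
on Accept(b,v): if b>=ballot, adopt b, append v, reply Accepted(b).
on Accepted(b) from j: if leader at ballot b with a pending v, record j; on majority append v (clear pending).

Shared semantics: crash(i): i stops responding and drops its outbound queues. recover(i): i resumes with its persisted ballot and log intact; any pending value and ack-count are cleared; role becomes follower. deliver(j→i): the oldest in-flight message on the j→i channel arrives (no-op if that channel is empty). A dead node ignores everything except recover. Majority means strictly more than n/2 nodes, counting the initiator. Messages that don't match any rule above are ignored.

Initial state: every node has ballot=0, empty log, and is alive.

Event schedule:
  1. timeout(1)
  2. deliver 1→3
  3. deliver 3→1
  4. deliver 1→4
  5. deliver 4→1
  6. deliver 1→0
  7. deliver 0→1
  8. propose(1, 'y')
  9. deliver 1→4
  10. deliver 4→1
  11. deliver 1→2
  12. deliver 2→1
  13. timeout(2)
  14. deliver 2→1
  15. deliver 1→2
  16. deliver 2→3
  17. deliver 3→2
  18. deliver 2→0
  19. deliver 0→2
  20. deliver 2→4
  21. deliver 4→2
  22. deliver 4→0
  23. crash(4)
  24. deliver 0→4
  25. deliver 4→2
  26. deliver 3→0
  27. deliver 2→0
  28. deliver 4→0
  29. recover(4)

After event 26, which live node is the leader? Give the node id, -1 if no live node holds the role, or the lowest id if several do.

2

[1] timeout(1) → N1(cand b6 [-])
[2] deliver 1→3 → N3(foll b6 [-])
[3] deliver 3→1 → ∅
[4] deliver 1→4 → N4(foll b6 [-])
[5] deliver 4→1 → N1(lead b6 [-])
[6] deliver 1→0 → N0(foll b6 [-])
[7] deliver 0→1 → ∅
[8] propose(1,'y') → ∅
[9] deliver 1→4 → N4(foll b6 [y])
[10] deliver 4→1 → ∅
[11] deliver 1→2 → N2(foll b6 [-])
[12] deliver 2→1 → ∅
[13] timeout(2) → N2(cand b12 [-])
[14] deliver 2→1 → N1(foll b12 [-])
[15] deliver 1→2 → ∅
[16] deliver 2→3 → N3(foll b12 [-])
[17] deliver 3→2 → ∅
[18] deliver 2→0 → N0(foll b12 [-])
[19] deliver 0→2 → N2(lead b12 [-])
[20] deliver 2→4 → N4(foll b12 [y])
[21] deliver 4→2 → ∅
[22] deliver 4→0 → ∅
[23] crash(4) → N4(✗foll b12 [y])
[24] deliver 0→4 → ∅
[25] deliver 4→2 → ∅
[26] deliver 3→0 → ∅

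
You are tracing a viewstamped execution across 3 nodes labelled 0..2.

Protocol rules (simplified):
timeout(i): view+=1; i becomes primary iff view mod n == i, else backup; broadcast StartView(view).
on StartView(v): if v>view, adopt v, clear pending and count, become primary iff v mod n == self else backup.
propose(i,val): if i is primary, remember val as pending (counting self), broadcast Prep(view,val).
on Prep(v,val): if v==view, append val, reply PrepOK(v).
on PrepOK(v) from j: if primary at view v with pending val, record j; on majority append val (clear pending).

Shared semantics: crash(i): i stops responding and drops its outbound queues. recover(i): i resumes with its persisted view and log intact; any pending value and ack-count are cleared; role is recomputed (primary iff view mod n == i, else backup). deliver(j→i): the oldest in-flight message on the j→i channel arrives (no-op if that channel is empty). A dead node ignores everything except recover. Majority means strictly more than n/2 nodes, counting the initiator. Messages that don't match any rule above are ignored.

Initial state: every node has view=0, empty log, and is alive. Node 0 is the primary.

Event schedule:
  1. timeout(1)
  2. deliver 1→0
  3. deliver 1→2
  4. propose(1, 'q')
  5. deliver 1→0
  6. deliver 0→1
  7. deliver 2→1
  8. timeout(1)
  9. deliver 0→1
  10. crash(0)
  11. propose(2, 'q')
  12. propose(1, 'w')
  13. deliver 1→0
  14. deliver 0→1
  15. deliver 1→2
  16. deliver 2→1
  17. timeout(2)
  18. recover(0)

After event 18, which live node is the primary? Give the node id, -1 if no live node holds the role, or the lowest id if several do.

step 1 timeout(1): 1={prim,v=1,log=-}
step 2 deliver 1→0: 0={back,v=1,log=-}
step 3 deliver 1→2: 2={back,v=1,log=-}
step 4 propose(1,'q'): —
step 5 deliver 1→0: 0={back,v=1,log=q}
step 6 deliver 0→1: 1={prim,v=1,log=q}
step 7 deliver 2→1: —
step 8 timeout(1): 1={back,v=2,log=q}
step 9 deliver 0→1: —
step 10 crash(0): 0={✗back,v=1,log=q}
step 11 propose(2,'q'): —
step 12 propose(1,'w'): —
step 13 deliver 1→0: —
step 14 deliver 0→1: —
step 15 deliver 1→2: 2={back,v=1,log=q}
step 16 deliver 2→1: —
step 17 timeout(2): 2={prim,v=2,log=q}
step 18 recover(0): 0={back,v=1,log=q}

2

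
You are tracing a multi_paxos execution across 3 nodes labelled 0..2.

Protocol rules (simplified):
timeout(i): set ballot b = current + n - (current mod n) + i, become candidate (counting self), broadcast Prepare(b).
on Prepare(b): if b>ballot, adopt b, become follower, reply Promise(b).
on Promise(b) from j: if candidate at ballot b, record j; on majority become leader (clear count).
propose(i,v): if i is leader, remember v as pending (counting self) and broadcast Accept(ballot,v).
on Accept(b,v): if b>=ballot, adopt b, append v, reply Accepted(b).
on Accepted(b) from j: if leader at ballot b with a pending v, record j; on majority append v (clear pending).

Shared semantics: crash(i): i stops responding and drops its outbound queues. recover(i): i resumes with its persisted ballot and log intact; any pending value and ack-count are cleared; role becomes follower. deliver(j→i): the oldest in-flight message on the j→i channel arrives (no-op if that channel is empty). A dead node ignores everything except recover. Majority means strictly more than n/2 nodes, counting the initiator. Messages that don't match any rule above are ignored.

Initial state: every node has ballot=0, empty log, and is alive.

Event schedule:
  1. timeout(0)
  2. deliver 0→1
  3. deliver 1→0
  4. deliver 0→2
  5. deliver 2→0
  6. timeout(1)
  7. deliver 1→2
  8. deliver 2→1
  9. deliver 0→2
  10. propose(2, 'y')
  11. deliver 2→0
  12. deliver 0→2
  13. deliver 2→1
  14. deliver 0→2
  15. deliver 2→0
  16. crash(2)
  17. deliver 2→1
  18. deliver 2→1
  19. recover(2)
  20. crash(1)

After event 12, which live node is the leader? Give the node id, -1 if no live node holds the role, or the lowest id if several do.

[1] timeout(0) → N0(cand b3 [-])
[2] deliver 0→1 → N1(foll b3 [-])
[3] deliver 1→0 → N0(lead b3 [-])
[4] deliver 0→2 → N2(foll b3 [-])
[5] deliver 2→0 → ∅
[6] timeout(1) → N1(cand b7 [-])
[7] deliver 1→2 → N2(foll b7 [-])
[8] deliver 2→1 → N1(lead b7 [-])
[9] deliver 0→2 → ∅
[10] propose(2,'y') → ∅
[11] deliver 2→0 → ∅
[12] deliver 0→2 → ∅

0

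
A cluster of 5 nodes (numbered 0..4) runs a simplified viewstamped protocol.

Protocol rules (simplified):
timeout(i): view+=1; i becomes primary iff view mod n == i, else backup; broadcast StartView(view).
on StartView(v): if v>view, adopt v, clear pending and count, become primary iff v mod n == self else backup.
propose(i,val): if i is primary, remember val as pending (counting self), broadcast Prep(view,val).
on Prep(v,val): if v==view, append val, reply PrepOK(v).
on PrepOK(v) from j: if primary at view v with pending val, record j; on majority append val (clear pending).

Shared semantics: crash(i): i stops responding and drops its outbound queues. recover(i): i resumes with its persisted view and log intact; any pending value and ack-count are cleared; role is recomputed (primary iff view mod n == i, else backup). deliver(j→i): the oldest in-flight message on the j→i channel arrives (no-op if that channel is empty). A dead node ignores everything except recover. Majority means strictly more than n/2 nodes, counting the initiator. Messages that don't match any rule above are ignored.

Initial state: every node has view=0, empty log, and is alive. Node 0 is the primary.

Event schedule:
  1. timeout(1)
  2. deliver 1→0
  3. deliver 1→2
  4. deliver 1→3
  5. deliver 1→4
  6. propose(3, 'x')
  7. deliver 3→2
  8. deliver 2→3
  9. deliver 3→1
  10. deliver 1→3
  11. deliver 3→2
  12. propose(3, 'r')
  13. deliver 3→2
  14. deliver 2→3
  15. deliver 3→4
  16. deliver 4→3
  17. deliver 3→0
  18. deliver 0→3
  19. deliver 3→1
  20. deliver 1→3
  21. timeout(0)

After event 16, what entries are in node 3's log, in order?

1. timeout(1):  <1:prim v1 ->
2. deliver 1→0:  <0:back v1 ->
3. deliver 1→2:  <2:back v1 ->
4. deliver 1→3:  <3:back v1 ->
5. deliver 1→4:  <4:back v1 ->
6. propose(3,'x'):  nop
7. deliver 3→2:  nop
8. deliver 2→3:  nop
9. deliver 3→1:  nop
10. deliver 1→3:  nop
11. deliver 3→2:  nop
12. propose(3,'r'):  nop
13. deliver 3→2:  nop
14. deliver 2→3:  nop
15. deliver 3→4:  nop
16. deliver 4→3:  nop

empty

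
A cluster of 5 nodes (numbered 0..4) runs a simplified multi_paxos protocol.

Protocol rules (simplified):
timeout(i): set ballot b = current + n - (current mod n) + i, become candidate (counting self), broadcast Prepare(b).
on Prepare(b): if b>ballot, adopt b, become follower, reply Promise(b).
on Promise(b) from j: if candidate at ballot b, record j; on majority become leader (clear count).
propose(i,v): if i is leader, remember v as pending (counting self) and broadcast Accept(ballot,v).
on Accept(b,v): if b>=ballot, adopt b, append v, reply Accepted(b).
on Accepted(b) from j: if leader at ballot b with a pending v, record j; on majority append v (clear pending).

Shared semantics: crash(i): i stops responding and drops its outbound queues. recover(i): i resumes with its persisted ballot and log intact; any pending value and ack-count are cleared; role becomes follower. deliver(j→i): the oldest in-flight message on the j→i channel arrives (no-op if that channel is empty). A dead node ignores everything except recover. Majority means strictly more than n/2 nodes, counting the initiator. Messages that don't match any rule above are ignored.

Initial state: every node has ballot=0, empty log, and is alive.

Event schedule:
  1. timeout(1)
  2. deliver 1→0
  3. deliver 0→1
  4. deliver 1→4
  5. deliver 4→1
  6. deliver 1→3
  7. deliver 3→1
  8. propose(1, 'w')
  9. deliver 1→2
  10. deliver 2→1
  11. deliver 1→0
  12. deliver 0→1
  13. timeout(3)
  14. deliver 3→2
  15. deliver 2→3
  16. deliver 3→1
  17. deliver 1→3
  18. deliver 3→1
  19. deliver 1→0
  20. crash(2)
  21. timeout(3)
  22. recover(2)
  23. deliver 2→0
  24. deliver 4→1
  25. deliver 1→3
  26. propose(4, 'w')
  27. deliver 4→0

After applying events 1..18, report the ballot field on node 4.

6

e1 timeout(1): 1[cand,b=6,-]
e2 deliver 1→0: 0[foll,b=6,-]
e3 deliver 0→1: ·
e4 deliver 1→4: 4[foll,b=6,-]
e5 deliver 4→1: 1[lead,b=6,-]
e6 deliver 1→3: 3[foll,b=6,-]
e7 deliver 3→1: ·
e8 propose(1,'w'): ·
e9 deliver 1→2: 2[foll,b=6,-]
e10 deliver 2→1: ·
e11 deliver 1→0: 0[foll,b=6,w]
e12 deliver 0→1: ·
e13 timeout(3): 3[cand,b=13,-]
e14 deliver 3→2: 2[foll,b=13,-]
e15 deliver 2→3: ·
e16 deliver 3→1: 1[foll,b=13,-]
e17 deliver 1→3: ·
e18 deliver 3→1: ·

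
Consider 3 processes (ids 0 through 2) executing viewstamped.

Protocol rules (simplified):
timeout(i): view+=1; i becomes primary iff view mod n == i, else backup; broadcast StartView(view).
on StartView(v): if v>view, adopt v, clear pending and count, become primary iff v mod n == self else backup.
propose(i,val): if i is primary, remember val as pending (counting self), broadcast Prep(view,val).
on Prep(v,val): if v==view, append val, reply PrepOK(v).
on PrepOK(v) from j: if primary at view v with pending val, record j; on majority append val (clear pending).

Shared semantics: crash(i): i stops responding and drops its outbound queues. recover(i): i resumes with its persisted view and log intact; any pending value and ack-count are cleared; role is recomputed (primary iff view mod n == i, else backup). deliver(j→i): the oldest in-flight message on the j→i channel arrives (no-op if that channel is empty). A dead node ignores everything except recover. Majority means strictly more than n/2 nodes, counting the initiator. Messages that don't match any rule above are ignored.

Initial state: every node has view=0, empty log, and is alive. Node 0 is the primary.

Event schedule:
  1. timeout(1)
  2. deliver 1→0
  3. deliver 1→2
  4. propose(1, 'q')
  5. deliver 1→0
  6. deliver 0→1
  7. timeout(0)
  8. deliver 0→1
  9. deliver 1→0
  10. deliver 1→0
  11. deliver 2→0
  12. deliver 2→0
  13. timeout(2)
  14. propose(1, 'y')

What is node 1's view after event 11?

2

step 1 timeout(1): 1={prim,v=1,log=-}
step 2 deliver 1→0: 0={back,v=1,log=-}
step 3 deliver 1→2: 2={back,v=1,log=-}
step 4 propose(1,'q'): —
step 5 deliver 1→0: 0={back,v=1,log=q}
step 6 deliver 0→1: 1={prim,v=1,log=q}
step 7 timeout(0): 0={back,v=2,log=q}
step 8 deliver 0→1: 1={back,v=2,log=q}
step 9 deliver 1→0: —
step 10 deliver 1→0: —
step 11 deliver 2→0: —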